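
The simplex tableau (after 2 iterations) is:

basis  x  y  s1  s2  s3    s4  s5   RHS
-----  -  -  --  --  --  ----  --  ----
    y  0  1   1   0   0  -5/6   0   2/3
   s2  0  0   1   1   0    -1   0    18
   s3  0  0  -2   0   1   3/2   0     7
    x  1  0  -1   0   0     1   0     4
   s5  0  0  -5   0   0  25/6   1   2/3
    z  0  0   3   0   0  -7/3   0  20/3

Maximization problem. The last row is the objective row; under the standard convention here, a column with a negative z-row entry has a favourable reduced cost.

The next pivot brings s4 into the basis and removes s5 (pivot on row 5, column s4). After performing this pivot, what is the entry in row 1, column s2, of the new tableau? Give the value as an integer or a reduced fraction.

0

Pivot element is row 5, column s4: 25/6.
Normalize row 5: new (row 5, s2) = 0/(25/6) = 0.
row 1 ← row 1 − (-5/6)·(new row 5): 0 − (-5/6)·0 = 0.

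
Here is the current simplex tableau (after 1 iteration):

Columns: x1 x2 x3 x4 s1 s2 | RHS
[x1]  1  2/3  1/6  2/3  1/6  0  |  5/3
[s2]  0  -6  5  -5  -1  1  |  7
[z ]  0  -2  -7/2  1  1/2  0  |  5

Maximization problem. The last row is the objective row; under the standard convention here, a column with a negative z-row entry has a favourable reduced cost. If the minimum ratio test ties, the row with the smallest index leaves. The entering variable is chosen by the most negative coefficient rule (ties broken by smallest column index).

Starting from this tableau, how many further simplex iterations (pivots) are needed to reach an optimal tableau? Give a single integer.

pivot: x3 in, s2 out → z = 99/10
pivot: x2 in, x1 out → z = 262/13
No improving column remains; optimal.

2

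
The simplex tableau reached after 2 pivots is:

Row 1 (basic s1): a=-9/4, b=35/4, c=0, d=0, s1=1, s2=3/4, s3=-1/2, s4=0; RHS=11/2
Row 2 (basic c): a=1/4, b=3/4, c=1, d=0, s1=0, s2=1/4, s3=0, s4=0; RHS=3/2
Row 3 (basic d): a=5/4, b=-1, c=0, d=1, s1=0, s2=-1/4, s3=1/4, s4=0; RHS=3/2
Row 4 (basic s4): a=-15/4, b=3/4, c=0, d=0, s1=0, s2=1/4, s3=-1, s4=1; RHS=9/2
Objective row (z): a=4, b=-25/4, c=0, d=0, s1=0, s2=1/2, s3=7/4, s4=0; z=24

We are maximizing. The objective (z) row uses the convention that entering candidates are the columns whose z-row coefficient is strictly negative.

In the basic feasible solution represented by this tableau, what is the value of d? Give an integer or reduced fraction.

3/2

d is basic (row 3); its value is the RHS of that row: 3/2.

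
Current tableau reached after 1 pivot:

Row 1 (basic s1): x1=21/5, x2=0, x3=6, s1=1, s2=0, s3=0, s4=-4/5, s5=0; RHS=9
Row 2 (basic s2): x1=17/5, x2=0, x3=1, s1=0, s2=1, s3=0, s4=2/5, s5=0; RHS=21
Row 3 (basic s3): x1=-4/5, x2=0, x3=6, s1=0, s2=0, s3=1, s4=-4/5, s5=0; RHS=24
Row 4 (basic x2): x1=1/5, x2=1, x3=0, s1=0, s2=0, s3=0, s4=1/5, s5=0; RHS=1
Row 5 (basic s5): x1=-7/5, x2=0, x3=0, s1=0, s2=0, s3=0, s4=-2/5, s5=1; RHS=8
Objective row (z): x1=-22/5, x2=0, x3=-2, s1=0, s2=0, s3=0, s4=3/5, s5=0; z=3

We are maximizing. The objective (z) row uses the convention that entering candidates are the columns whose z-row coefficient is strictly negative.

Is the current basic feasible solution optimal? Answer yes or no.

no

Column x1 has objective-row coefficient -22/5, which is negative; an improving pivot exists, so not yet optimal.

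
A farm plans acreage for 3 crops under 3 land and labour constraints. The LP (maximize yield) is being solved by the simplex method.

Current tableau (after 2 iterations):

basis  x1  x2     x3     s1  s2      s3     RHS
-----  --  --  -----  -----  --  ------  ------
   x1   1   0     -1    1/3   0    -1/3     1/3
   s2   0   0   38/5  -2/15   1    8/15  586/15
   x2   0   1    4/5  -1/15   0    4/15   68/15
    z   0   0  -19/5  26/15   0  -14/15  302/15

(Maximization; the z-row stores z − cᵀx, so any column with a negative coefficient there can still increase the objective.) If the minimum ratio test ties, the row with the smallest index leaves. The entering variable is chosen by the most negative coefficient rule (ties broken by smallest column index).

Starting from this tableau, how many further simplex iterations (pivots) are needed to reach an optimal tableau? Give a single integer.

2

pivot: x3 in, s2 out → z = 119/3
pivot: s3 in, x2 out → z = 41
No improving column remains; optimal.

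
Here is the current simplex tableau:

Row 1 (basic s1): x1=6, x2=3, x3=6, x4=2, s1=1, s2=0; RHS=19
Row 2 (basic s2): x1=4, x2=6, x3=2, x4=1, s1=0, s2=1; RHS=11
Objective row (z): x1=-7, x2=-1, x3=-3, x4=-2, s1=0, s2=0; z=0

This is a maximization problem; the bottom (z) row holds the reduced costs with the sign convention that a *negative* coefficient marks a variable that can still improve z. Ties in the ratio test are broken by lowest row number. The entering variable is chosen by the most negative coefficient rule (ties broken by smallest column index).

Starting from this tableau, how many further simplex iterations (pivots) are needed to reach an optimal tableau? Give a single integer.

2

pivot: x1 in, s2 out → z = 77/4
pivot: x4 in, s1 out → z = 41/2
No improving column remains; optimal.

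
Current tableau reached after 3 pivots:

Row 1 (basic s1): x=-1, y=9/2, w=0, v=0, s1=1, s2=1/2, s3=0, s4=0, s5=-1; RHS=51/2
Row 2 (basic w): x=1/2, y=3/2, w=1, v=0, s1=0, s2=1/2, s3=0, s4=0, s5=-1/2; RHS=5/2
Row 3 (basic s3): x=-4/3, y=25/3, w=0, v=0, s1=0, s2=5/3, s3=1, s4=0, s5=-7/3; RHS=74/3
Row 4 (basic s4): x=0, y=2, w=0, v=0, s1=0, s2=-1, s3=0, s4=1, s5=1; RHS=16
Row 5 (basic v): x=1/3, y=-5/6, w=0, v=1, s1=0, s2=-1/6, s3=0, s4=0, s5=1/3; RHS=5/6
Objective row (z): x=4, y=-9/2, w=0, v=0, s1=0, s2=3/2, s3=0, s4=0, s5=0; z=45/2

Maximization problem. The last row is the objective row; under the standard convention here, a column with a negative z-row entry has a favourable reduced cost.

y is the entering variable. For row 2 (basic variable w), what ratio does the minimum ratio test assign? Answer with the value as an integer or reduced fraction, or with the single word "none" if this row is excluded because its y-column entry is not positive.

Ratio = RHS / (y entry) = (5/2) / (3/2) = 5/3.

5/3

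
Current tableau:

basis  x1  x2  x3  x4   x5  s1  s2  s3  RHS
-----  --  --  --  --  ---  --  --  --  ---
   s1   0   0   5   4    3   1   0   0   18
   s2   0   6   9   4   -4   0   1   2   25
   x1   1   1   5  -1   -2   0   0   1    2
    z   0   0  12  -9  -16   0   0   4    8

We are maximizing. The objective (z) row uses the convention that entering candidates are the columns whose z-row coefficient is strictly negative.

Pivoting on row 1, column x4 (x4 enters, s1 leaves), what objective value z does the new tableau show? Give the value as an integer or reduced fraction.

97/2

Minimum ratio for x4: 18/4 = 9/2.
z changes by −(z-row coeff of x4)·ratio = −(-9)·(9/2) = 81/2.
New z = 8 + (81/2) = 97/2.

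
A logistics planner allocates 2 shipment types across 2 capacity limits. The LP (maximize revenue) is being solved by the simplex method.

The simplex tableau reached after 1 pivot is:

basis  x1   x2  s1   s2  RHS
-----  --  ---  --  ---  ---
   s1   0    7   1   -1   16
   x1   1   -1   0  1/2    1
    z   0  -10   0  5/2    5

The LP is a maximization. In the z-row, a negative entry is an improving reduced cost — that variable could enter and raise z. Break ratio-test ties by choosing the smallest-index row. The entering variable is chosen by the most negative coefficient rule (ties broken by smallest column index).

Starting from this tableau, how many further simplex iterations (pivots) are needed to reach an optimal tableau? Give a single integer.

pivot: x2 in, s1 out → z = 195/7
No improving column remains; optimal.

1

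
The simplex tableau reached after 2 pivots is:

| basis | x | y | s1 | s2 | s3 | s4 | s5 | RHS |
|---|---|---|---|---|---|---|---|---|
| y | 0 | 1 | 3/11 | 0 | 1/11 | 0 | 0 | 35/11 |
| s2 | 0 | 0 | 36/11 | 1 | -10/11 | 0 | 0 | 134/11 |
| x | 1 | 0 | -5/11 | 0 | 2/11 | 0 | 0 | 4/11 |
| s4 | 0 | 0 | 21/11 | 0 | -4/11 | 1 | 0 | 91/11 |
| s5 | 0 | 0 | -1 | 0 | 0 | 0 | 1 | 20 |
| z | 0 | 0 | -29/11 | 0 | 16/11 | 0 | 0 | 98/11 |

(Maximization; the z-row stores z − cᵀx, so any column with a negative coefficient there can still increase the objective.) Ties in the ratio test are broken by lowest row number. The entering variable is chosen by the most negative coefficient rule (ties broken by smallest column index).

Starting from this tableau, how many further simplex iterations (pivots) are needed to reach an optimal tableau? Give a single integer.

1

pivot: s1 in, s2 out → z = 337/18
No improving column remains; optimal.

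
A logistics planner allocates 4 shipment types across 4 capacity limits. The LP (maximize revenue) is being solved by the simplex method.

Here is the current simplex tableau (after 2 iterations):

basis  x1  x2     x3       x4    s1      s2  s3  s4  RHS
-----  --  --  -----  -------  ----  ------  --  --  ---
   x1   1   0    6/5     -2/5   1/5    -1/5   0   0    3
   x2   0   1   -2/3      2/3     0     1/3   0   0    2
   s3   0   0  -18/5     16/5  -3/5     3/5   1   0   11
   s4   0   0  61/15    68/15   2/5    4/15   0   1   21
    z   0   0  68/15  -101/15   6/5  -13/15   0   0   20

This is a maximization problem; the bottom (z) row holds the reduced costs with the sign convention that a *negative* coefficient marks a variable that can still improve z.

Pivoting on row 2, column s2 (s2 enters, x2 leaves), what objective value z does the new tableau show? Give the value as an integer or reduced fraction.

Minimum ratio for s2: 2/(1/3) = 6.
z changes by −(z-row coeff of s2)·ratio = −(-13/15)·6 = 26/5.
New z = 20 + (26/5) = 126/5.

126/5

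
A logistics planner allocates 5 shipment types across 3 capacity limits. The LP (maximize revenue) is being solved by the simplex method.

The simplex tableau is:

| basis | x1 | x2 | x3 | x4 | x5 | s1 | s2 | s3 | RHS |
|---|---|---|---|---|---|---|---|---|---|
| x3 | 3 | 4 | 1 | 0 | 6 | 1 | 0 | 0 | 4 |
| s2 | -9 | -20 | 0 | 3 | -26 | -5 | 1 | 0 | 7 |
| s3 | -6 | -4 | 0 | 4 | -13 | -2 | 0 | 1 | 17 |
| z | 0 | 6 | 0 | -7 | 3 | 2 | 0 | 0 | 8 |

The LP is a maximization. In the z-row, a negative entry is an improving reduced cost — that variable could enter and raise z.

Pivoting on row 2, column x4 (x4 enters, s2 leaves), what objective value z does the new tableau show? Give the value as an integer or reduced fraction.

73/3

Minimum ratio for x4: 7/3 = 7/3.
z changes by −(z-row coeff of x4)·ratio = −(-7)·(7/3) = 49/3.
New z = 8 + (49/3) = 73/3.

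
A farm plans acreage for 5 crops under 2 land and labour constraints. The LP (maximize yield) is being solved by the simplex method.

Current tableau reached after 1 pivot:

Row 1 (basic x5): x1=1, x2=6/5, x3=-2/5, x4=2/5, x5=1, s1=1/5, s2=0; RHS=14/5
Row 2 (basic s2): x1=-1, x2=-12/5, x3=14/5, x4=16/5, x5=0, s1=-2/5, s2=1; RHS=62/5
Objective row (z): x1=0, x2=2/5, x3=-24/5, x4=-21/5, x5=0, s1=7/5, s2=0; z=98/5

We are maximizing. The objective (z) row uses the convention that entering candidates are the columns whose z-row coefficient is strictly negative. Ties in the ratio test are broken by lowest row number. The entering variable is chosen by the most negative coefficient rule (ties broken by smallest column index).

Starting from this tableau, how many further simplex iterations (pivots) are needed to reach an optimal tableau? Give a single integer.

pivot: x3 in, s2 out → z = 286/7
pivot: x2 in, x5 out → z = 182/3
No improving column remains; optimal.

2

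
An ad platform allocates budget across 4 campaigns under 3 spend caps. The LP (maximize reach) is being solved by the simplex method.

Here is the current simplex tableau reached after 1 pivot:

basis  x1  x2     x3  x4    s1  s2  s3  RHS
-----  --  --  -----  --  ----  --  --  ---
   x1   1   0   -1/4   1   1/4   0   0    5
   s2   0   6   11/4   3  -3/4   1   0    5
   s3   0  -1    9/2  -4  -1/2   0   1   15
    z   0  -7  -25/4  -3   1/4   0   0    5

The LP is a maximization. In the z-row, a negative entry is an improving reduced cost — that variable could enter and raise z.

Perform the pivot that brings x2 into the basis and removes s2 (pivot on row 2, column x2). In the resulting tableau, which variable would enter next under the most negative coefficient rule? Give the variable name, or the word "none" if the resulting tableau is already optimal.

Pivot element 6. New z-row = old z-row − (-7)·(row 2/6).
Updated z-row coefficients: x1: 0, x2: 0, x3: -73/24, x4: 1/2, s1: -5/8, s2: 7/6, s3: 0.
The most negative is -73/24 in column x3, so x3 would enter next.

x3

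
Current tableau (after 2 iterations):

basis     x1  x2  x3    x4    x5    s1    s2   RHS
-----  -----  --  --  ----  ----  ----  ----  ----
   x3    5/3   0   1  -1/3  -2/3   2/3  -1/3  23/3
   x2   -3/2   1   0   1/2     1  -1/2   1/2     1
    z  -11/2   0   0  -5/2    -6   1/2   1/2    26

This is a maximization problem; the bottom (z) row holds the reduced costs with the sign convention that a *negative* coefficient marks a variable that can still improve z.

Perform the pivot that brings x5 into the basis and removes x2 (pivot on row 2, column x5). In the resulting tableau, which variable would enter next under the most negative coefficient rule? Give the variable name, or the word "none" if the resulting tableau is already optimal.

Pivot element 1. New z-row = old z-row − (-6)·(row 2/1).
Updated z-row coefficients: x1: -29/2, x2: 6, x3: 0, x4: 1/2, x5: 0, s1: -5/2, s2: 7/2.
The most negative is -29/2 in column x1, so x1 would enter next.

x1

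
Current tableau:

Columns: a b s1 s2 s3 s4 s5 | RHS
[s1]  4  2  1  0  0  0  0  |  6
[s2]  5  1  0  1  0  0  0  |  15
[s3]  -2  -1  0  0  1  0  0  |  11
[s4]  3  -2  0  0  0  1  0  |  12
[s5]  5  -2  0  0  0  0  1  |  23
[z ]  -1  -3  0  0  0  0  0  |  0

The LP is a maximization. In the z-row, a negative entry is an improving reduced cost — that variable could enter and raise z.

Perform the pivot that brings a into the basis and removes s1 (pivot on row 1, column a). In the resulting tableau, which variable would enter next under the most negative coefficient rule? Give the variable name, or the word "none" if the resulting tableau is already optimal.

Pivot element 4. New z-row = old z-row − (-1)·(row 1/4).
Updated z-row coefficients: a: 0, b: -5/2, s1: 1/4, s2: 0, s3: 0, s4: 0, s5: 0.
The most negative is -5/2 in column b, so b would enter next.

b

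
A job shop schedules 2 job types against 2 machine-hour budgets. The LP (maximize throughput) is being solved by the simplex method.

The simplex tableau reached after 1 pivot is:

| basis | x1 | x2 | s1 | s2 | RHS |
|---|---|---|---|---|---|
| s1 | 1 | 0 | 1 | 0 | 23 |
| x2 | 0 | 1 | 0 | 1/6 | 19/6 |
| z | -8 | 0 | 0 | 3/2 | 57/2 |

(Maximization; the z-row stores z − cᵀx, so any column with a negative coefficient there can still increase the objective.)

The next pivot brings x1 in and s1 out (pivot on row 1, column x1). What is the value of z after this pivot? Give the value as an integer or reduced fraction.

425/2

Minimum ratio for x1: 23/1 = 23.
z changes by −(z-row coeff of x1)·ratio = −(-8)·23 = 184.
New z = 57/2 + 184 = 425/2.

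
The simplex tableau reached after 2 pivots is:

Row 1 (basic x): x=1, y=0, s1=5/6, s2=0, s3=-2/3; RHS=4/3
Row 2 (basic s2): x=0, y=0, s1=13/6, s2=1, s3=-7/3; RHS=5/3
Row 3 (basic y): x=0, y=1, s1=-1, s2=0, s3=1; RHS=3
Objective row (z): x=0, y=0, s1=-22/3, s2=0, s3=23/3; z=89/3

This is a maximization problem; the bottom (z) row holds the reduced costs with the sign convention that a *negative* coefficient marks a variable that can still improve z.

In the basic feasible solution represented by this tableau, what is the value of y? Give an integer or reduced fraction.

3

y is basic (row 3); its value is the RHS of that row: 3.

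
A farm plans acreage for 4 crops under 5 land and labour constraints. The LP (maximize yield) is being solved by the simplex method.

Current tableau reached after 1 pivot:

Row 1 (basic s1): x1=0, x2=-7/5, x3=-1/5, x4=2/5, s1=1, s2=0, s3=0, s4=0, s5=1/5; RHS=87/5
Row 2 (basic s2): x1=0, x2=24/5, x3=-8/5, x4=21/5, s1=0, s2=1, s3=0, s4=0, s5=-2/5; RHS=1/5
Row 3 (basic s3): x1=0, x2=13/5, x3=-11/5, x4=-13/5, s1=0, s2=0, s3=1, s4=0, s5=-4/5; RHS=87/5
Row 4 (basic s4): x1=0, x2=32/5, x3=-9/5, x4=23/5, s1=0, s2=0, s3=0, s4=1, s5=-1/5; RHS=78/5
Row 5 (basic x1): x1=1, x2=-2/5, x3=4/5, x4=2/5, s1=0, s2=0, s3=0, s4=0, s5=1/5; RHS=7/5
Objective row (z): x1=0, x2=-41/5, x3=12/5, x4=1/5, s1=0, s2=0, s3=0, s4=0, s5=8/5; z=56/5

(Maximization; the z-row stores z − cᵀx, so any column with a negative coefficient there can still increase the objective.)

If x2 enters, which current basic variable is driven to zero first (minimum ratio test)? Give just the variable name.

Ratios: row 1 (s1): entry -7/5 ≤ 0, skip; row 2 (s2): (1/5)/(24/5) = 1/24; row 3 (s3): (87/5)/(13/5) = 87/13; row 4 (s4): (78/5)/(32/5) = 39/16; row 5 (x1): entry -2/5 ≤ 0, skip.
Minimum ratio 1/24 is in the s2 row, so s2 leaves.

s2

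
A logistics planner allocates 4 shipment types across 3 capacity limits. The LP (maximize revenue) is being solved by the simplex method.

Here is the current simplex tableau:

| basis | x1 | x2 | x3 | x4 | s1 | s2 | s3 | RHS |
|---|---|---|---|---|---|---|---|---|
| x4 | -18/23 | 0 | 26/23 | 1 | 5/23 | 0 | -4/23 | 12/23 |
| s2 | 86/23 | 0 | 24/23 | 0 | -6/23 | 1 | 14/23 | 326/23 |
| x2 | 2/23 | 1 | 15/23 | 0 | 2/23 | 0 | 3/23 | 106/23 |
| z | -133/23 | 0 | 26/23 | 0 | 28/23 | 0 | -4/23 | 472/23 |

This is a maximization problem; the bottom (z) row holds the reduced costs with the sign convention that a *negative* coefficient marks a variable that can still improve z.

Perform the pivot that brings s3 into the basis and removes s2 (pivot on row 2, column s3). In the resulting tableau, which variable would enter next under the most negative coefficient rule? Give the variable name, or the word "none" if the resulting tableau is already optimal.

x1

Pivot element 14/23. New z-row = old z-row − (-4/23)·(row 2/(14/23)).
Updated z-row coefficients: x1: -33/7, x2: 0, x3: 10/7, x4: 0, s1: 8/7, s2: 2/7, s3: 0.
The most negative is -33/7 in column x1, so x1 would enter next.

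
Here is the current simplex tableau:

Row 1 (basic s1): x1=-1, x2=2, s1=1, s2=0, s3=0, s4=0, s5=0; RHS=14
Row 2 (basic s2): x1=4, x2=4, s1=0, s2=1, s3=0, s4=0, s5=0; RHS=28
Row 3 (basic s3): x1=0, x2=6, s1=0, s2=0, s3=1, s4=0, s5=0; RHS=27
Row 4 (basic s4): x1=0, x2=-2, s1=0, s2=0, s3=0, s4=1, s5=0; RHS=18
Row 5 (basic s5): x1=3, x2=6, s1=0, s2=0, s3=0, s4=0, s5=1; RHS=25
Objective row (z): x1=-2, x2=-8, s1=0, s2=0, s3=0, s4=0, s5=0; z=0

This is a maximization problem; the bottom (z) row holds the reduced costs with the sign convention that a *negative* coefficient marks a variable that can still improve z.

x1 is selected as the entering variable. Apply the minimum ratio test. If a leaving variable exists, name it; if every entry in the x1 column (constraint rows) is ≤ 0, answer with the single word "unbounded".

Ratios: row 1 (s1): entry -1 ≤ 0, skip; row 2 (s2): 28/4 = 7; row 3 (s3): entry 0 ≤ 0, skip; row 4 (s4): entry 0 ≤ 0, skip; row 5 (s5): 25/3 = 25/3.
Minimum ratio is in the s2 row, so s2 leaves.

s2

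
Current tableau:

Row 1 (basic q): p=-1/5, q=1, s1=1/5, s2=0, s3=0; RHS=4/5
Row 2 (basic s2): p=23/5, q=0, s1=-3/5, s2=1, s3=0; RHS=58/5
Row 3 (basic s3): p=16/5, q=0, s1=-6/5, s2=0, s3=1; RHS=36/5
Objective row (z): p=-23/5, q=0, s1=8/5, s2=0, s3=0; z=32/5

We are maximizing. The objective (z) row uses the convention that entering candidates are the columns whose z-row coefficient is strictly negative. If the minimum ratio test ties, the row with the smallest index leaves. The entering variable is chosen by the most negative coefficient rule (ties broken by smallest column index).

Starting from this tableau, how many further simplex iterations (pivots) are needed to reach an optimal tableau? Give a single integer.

pivot: p in, s3 out → z = 67/4
pivot: s1 in, s2 out → z = 152/9
No improving column remains; optimal.

2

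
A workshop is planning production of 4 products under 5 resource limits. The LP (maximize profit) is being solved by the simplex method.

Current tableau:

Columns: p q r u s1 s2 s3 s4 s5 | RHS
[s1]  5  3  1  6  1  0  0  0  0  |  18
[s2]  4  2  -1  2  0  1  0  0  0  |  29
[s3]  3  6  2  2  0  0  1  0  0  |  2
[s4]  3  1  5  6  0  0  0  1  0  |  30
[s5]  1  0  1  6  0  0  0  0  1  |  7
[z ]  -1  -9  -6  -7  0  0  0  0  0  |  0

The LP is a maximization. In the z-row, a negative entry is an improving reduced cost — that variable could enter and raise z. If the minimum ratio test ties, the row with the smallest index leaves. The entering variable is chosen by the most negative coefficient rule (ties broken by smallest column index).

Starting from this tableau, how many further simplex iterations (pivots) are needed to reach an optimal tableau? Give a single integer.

2

pivot: q in, s3 out → z = 3
pivot: u in, q out → z = 7
No improving column remains; optimal.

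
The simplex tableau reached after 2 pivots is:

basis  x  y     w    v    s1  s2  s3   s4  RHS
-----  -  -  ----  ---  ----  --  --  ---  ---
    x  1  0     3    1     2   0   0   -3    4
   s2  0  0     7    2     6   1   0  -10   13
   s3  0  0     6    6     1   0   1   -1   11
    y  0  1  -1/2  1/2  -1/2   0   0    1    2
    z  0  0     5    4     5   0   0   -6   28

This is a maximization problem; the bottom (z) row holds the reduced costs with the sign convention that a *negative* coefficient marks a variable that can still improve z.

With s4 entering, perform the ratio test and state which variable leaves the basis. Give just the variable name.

y

Ratios: row 1 (x): entry -3 ≤ 0, skip; row 2 (s2): entry -10 ≤ 0, skip; row 3 (s3): entry -1 ≤ 0, skip; row 4 (y): 2/1 = 2.
Minimum ratio 2 is in the y row, so y leaves.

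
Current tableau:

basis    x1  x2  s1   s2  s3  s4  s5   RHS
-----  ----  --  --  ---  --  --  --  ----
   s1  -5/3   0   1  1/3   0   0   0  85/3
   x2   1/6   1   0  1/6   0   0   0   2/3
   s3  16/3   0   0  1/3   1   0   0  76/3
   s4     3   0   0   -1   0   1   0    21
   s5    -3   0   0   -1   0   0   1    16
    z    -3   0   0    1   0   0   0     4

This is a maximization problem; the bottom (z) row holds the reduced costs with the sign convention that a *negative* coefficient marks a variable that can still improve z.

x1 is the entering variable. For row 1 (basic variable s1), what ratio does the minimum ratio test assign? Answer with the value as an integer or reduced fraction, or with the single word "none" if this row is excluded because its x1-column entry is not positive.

none

The x1 entry in row 1 is -5/3 ≤ 0, so this row gives no ratio.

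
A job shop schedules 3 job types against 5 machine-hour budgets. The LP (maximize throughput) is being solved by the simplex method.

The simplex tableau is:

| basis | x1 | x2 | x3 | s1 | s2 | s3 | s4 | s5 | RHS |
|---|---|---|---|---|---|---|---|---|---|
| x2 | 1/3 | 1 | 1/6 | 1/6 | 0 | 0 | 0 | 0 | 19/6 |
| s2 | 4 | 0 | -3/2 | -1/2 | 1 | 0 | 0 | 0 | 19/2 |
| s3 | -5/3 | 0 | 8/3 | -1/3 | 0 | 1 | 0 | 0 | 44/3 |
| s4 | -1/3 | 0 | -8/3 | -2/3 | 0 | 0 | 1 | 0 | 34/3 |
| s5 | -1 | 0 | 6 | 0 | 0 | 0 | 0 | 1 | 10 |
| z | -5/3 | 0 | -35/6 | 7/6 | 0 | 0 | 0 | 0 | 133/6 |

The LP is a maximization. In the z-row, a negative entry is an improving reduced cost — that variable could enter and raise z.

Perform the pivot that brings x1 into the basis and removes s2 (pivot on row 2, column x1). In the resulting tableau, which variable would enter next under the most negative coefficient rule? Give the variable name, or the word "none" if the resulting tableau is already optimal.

Pivot element 4. New z-row = old z-row − (-5/3)·(row 2/4).
Updated z-row coefficients: x1: 0, x2: 0, x3: -155/24, s1: 23/24, s2: 5/12, s3: 0, s4: 0, s5: 0.
The most negative is -155/24 in column x3, so x3 would enter next.

x3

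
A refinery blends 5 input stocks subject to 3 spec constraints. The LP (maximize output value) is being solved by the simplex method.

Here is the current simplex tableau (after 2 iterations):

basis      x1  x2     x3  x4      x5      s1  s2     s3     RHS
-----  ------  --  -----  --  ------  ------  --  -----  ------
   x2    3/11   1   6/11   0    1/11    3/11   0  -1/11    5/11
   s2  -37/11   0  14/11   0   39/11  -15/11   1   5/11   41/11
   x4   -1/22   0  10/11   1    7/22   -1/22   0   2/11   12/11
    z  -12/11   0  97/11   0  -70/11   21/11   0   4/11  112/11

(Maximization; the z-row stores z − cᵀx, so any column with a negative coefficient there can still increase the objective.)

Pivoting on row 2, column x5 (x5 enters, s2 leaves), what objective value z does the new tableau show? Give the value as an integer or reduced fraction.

658/39

Minimum ratio for x5: (41/11)/(39/11) = 41/39.
z changes by −(z-row coeff of x5)·ratio = −(-70/11)·(41/39) = 2870/429.
New z = 112/11 + (2870/429) = 658/39.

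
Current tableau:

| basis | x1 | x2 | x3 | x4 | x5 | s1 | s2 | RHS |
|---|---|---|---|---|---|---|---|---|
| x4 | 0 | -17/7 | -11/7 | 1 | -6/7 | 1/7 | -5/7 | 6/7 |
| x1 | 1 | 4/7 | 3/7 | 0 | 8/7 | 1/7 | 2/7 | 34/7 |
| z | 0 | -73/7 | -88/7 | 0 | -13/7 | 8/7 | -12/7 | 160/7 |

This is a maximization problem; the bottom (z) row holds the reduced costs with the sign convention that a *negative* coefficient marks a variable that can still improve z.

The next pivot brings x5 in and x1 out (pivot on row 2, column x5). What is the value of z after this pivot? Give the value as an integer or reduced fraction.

123/4

Minimum ratio for x5: (34/7)/(8/7) = 17/4.
z changes by −(z-row coeff of x5)·ratio = −(-13/7)·(17/4) = 221/28.
New z = 160/7 + (221/28) = 123/4.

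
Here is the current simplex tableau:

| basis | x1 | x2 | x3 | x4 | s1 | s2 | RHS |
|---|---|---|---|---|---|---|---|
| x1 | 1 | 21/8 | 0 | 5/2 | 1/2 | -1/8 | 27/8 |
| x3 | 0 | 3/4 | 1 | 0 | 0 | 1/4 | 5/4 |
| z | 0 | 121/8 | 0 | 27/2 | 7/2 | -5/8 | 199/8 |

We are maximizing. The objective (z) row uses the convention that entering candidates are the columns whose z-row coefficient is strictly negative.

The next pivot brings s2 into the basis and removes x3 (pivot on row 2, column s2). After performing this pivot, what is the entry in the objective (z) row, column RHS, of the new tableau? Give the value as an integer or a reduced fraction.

Pivot element is row 2, column s2: 1/4.
Normalize row 2: new (row 2, RHS) = (5/4)/(1/4) = 5.
z-row ← z-row − (-5/8)·(new row 2): 199/8 − (-5/8)·5 = 28.

28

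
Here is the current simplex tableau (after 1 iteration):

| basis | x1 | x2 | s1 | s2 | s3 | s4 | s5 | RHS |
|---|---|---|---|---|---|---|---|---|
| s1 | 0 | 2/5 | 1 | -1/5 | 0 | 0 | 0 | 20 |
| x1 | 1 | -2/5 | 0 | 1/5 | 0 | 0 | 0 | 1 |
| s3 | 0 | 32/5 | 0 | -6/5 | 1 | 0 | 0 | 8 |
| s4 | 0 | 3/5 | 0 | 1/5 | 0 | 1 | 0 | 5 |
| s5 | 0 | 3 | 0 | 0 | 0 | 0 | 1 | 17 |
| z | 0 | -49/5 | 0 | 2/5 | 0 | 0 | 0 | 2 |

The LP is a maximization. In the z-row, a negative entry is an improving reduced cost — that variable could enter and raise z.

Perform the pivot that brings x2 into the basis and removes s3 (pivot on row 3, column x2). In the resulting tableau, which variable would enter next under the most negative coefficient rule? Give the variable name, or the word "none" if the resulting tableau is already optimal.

Pivot element 32/5. New z-row = old z-row − (-49/5)·(row 3/(32/5)).
Updated z-row coefficients: x1: 0, x2: 0, s1: 0, s2: -23/16, s3: 49/32, s4: 0, s5: 0.
The most negative is -23/16 in column s2, so s2 would enter next.

s2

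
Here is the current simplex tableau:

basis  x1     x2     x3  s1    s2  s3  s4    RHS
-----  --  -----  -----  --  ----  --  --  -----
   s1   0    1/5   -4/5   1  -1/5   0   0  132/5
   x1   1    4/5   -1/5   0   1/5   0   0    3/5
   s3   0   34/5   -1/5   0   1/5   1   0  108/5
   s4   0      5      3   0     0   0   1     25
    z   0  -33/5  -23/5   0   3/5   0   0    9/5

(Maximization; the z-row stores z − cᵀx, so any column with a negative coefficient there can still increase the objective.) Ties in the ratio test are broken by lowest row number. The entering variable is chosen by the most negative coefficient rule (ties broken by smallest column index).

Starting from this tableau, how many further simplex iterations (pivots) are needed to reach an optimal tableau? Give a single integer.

3

pivot: x2 in, x1 out → z = 27/4
pivot: x3 in, s4 out → z = 38
pivot: x1 in, x2 out → z = 602/15
No improving column remains; optimal.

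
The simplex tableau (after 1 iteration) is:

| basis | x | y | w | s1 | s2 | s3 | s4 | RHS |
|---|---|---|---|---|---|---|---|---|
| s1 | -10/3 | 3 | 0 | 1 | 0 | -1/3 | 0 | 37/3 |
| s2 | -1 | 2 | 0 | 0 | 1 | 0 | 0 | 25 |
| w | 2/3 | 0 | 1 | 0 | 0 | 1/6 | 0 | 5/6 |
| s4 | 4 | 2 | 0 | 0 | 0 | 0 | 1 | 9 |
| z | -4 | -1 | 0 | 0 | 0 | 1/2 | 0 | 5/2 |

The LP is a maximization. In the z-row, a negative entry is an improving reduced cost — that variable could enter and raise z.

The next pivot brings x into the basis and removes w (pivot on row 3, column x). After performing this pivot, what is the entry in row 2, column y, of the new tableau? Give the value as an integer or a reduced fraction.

2

Pivot element is row 3, column x: 2/3.
Normalize row 3: new (row 3, y) = 0/(2/3) = 0.
row 2 ← row 2 − (-1)·(new row 3): 2 − (-1)·0 = 2.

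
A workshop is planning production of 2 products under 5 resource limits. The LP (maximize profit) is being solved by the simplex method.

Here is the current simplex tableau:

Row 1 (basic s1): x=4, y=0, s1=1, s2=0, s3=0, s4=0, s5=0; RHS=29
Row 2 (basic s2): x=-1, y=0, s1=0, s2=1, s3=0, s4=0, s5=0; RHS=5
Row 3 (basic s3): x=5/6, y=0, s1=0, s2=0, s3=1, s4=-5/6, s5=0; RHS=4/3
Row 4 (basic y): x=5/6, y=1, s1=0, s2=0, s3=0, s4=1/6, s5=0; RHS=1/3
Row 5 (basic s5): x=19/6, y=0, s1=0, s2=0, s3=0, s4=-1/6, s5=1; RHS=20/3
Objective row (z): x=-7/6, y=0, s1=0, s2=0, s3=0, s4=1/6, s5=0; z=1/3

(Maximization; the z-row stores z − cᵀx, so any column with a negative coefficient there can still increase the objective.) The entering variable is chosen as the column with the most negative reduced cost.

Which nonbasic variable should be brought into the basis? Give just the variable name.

Objective-row coefficients: x: -7/6, y: 0, s1: 0, s2: 0, s3: 0, s4: 1/6, s5: 0.
The most negative is -7/6 in column x, so x enters.

x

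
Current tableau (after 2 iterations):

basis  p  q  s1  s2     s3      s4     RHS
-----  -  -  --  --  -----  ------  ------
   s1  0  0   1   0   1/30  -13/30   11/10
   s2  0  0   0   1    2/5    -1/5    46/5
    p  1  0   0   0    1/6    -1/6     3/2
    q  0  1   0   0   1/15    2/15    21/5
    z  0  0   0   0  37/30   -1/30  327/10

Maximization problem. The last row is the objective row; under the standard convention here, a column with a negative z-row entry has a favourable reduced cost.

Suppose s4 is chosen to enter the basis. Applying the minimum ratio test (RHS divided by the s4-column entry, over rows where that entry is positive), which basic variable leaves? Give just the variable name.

q

Ratios: row 1 (s1): entry -13/30 ≤ 0, skip; row 2 (s2): entry -1/5 ≤ 0, skip; row 3 (p): entry -1/6 ≤ 0, skip; row 4 (q): (21/5)/(2/15) = 63/2.
Minimum ratio 63/2 is in the q row, so q leaves.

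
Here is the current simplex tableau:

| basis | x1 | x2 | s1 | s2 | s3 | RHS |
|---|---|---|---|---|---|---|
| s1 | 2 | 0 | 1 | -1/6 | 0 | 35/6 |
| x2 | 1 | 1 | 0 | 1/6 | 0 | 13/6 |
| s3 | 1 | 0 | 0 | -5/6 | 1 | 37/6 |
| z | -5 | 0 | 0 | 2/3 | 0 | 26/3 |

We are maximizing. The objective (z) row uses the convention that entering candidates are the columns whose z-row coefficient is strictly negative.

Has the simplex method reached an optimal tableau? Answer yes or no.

Column x1 has objective-row coefficient -5, which is negative; an improving pivot exists, so not yet optimal.

no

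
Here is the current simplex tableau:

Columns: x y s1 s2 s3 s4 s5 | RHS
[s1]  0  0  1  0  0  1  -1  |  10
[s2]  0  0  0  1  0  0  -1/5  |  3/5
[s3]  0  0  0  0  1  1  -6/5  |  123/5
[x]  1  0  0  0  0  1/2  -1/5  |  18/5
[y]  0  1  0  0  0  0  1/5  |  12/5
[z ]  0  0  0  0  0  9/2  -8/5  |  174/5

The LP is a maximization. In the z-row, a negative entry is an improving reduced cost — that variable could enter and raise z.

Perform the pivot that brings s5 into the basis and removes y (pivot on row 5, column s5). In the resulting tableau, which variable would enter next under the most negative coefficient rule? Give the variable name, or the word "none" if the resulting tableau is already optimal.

none

Pivot element 1/5. New z-row = old z-row − (-8/5)·(row 5/(1/5)).
Updated z-row coefficients: x: 0, y: 8, s1: 0, s2: 0, s3: 0, s4: 9/2, s5: 0.
No coefficient is strictly negative; the tableau after this pivot is optimal.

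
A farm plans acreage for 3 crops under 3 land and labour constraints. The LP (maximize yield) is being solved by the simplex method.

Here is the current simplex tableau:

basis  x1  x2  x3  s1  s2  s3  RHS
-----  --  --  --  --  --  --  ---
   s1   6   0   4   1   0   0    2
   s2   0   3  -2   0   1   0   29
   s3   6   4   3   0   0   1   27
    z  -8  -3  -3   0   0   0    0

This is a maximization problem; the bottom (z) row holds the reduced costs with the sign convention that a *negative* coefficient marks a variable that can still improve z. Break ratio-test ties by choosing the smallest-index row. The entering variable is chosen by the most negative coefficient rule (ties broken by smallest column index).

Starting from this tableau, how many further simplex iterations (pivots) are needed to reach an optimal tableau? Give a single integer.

2

pivot: x1 in, s1 out → z = 8/3
pivot: x2 in, s3 out → z = 257/12
No improving column remains; optimal.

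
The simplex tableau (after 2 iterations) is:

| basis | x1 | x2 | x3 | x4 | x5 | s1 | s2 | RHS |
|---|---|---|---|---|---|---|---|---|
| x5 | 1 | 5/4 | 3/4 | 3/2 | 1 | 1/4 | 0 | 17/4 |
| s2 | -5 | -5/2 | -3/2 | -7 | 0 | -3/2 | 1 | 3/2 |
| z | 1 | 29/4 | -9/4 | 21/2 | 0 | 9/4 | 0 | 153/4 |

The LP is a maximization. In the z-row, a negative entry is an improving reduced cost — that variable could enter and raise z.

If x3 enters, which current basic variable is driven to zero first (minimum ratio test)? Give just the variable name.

x5

Ratios: row 1 (x5): (17/4)/(3/4) = 17/3; row 2 (s2): entry -3/2 ≤ 0, skip.
Minimum ratio 17/3 is in the x5 row, so x5 leaves.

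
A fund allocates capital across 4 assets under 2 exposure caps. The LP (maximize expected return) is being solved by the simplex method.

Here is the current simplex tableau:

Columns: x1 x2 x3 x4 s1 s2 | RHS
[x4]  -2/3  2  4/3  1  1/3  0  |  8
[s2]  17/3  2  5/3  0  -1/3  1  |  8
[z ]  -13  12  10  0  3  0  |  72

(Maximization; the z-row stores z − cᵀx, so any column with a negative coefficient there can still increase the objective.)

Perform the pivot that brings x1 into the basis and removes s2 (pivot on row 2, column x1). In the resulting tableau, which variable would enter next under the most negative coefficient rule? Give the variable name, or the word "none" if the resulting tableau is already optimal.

Pivot element 17/3. New z-row = old z-row − (-13)·(row 2/(17/3)).
Updated z-row coefficients: x1: 0, x2: 282/17, x3: 235/17, x4: 0, s1: 38/17, s2: 39/17.
No coefficient is strictly negative; the tableau after this pivot is optimal.

none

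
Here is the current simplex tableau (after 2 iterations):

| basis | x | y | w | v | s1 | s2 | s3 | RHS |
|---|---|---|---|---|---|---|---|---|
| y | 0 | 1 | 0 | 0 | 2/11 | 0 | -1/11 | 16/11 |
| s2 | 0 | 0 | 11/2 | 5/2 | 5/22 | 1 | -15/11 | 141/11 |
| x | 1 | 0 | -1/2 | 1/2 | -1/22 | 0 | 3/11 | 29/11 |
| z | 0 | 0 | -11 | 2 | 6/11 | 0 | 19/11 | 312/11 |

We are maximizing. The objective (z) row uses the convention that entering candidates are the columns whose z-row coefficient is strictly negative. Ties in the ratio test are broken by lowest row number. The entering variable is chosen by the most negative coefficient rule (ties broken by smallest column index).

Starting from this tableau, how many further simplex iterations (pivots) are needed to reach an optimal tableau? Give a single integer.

pivot: w in, s2 out → z = 54
pivot: s3 in, x out → z = 716/9
No improving column remains; optimal.

2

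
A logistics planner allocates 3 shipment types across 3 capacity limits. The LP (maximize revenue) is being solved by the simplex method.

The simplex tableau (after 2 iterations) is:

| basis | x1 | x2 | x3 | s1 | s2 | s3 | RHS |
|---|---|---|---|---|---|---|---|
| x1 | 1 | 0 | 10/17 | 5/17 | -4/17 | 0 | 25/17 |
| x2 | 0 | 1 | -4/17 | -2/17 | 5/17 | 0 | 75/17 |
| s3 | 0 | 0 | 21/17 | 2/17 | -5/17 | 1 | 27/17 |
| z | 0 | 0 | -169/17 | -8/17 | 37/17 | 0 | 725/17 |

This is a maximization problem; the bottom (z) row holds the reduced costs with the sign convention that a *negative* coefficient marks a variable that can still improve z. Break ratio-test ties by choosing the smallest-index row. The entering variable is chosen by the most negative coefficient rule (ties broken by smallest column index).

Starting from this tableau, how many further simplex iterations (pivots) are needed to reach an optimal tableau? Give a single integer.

pivot: x3 in, s3 out → z = 388/7
pivot: s2 in, x2 out → z = 296/5
No improving column remains; optimal.

2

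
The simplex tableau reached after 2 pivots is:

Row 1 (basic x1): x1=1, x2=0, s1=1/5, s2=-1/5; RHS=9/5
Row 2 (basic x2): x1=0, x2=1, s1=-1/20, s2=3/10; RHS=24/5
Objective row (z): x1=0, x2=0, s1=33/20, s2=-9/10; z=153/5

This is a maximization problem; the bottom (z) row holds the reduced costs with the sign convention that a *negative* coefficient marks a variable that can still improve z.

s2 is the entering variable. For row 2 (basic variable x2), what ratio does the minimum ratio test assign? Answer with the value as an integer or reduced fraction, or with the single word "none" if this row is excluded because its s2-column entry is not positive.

Ratio = RHS / (s2 entry) = (24/5) / (3/10) = 16.

16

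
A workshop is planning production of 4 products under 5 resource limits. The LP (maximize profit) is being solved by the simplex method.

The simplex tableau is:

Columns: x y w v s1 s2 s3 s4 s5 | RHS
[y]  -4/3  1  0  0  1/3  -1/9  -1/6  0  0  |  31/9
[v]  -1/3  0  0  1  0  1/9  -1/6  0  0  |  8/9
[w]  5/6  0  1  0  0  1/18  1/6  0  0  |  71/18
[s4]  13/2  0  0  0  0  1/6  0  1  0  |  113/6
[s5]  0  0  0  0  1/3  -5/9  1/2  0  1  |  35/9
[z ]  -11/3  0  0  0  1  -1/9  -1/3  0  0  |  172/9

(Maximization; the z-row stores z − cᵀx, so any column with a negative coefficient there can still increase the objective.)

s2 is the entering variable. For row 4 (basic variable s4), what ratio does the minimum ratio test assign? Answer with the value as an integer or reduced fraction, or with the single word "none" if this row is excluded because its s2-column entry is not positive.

Ratio = RHS / (s2 entry) = (113/6) / (1/6) = 113.

113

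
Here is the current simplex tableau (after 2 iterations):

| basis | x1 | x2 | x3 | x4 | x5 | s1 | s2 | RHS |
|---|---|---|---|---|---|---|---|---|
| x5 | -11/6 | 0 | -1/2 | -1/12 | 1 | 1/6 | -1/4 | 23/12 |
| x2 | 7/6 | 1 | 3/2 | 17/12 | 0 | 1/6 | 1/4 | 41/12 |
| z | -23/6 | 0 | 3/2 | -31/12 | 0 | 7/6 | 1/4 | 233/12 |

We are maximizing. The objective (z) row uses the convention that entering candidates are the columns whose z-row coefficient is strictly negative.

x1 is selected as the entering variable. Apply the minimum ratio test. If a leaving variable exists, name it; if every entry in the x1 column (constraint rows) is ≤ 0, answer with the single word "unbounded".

x2

Ratios: row 1 (x5): entry -11/6 ≤ 0, skip; row 2 (x2): (41/12)/(7/6) = 41/14.
Minimum ratio is in the x2 row, so x2 leaves.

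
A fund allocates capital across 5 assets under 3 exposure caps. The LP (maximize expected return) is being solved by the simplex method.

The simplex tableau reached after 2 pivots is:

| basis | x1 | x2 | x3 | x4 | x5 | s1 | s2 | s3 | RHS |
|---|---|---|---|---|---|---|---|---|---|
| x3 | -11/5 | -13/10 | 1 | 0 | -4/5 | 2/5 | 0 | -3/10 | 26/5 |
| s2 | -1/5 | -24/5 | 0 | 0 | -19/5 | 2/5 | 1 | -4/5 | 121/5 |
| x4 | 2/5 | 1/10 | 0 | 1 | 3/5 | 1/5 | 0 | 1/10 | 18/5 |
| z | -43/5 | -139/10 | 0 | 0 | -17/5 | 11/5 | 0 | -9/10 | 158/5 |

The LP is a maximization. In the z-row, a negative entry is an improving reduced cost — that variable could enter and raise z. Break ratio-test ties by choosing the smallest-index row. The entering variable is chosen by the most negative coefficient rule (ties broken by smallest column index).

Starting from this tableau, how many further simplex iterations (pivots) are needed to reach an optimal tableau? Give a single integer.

1

pivot: x2 in, x4 out → z = 532
No improving column remains; optimal.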